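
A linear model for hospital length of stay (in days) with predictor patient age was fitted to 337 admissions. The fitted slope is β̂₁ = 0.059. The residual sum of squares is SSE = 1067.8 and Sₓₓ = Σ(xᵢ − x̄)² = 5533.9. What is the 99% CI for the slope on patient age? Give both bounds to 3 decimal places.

MSE = SSE/(n − 2) = 1067.8/335 = 3.18746.
SE(β̂₁) = √(MSE/Sₓₓ) = √(3.18746/5533.9) = 0.0239998.
df = n − 2 = 335.
t* = t_{0.005, 335} = 2.590585.
Margin = t* × SE = 2.590585 × 0.0239998 = 0.06217.
CI: 0.059 ± 0.06217 → (-0.003, 0.121).
With 99% confidence, each one-unit increase in patient age is associated with a change of between -0.003 and 0.121 days in hospital length of stay.

(-0.003, 0.121)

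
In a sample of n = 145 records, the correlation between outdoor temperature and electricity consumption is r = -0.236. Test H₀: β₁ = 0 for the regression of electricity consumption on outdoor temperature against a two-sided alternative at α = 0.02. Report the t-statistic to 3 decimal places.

t = -2.904

t = r·√(n − 2)/√(1 − r²) = -0.236·√143/√0.944304 = -2.904.
df = n − 2 = 143.
Two-sided p ≈ 0.0043, which is < 0.02, so reject H₀.
There is evidence of a linear association between outdoor temperature and electricity consumption.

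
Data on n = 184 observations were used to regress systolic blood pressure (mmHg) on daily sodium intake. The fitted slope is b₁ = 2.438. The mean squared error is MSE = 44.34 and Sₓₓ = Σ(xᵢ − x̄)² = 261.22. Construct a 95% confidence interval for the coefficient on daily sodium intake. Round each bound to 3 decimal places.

SE(b₁) = √(MSE/Sₓₓ) = √(44.34/261.22) = 0.411998.
df = n − 2 = 182.
t* = t_{0.025, 182} = 1.973084.
Margin = t* × SE = 1.973084 × 0.411998 = 0.81291.
CI: 2.438 ± 0.81291 → (1.625, 3.251).
With 95% confidence, each one-unit increase in daily sodium intake is associated with a change of between 1.625 and 3.251 mmHg in systolic blood pressure.

(1.625, 3.251)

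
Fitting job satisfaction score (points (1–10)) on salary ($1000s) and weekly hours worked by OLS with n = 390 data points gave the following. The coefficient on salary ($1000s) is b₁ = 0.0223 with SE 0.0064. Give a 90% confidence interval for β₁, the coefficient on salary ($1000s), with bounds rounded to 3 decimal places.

(0.012, 0.033)

df = n − k − 1 = 390 − 2 − 1 = 387.
t* = t_{0.05, 387} = 1.648801.
Margin = t* × SE = 1.648801 × 0.0064 = 0.01055.
CI: 0.0223 ± 0.01055 → (0.012, 0.033).
With 90% confidence, each one-unit increase in salary ($1000s) is associated with a change of between 0.012 and 0.033 points (1–10) in job satisfaction score, holding the other predictors fixed.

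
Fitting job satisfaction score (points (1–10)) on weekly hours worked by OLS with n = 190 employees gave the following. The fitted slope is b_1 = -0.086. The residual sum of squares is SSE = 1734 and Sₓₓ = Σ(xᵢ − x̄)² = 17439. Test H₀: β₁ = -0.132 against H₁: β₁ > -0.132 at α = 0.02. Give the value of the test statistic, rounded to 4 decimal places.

t = 2.0002

MSE = SSE/(n − 2) = 1734/188 = 9.2234.
SE(b_1) = √(MSE/Sₓₓ) = √(9.2234/17439) = 0.0229977.
t = (-0.086 − (-0.132)) / 0.0229977 = 2.0002.
df = n − 2 = 188.
One-sided p ≈ 0.0235, which is ≥ 0.02, so fail to reject H₀.
The data do not give significant evidence that the true slope on weekly hours worked exceeds -0.132 points (1–10) per unit.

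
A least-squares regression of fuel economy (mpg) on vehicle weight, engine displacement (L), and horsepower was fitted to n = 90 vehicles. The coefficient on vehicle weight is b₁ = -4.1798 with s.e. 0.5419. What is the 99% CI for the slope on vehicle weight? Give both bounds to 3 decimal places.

(-5.607, -2.752)

df = n − k − 1 = 90 − 3 − 1 = 86.
t* = t_{0.005, 86} = 2.634212.
Margin = t* × SE = 2.634212 × 0.5419 = 1.42748.
CI: -4.1798 ± 1.42748 → (-5.607, -2.752).
With 99% confidence, each one-unit increase in vehicle weight is associated with a change of between -5.607 and -2.752 mpg in fuel economy, holding the other predictors fixed.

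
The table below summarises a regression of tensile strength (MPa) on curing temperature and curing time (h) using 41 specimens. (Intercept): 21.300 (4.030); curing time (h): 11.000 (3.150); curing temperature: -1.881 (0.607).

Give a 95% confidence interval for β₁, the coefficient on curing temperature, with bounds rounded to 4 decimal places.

(-3.1098, -0.6522)

Read off: b = -1.881, SE = 0.607 for curing temperature.
df = n − k − 1 = 41 − 2 − 1 = 38.
t* = t_{0.025, 38} = 2.024394.
Margin = t* × SE = 2.024394 × 0.607 = 1.228807.
CI: -1.881 ± 1.228807 → (-3.1098, -0.6522).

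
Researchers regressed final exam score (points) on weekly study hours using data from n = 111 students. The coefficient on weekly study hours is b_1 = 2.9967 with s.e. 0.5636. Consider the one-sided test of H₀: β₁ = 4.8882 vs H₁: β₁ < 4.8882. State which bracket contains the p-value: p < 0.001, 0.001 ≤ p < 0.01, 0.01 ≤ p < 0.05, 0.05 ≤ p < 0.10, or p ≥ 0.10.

p < 0.001

t = (2.9967 − 4.8882) / 0.5636 = -3.356.
df = n − 2 = 111 − 2 = 109.
One-sided p = P(T_{109} < t) ≈ 0.0005.
So p < 0.001.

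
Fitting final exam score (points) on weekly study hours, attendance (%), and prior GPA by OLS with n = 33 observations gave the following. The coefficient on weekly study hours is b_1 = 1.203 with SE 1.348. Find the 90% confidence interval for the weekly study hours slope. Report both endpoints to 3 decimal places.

df = n − k − 1 = 33 − 3 − 1 = 29.
t* = t_{0.05, 29} = 1.699127.
Margin = t* × SE = 1.699127 × 1.348 = 2.29042.
CI: 1.203 ± 2.29042 → (-1.087, 3.493).
With 90% confidence, each one-unit increase in weekly study hours is associated with a change of between -1.087 and 3.493 points in final exam score, holding the other predictors fixed.

(-1.087, 3.493)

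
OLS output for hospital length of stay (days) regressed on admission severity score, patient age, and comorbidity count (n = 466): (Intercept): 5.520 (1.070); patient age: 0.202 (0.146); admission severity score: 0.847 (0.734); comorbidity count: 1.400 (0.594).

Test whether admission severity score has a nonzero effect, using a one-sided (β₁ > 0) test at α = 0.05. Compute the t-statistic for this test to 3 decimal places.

Read off: b = 0.847, SE = 0.734 for admission severity score.
H₀: β₁ = 0 vs H₁: β₁ > 0.
t = 0.847 / 0.734 = 1.154.
df = n − k − 1 = 466 − 3 − 1 = 462.
One-sided p ≈ 0.1246, which is ≥ 0.05, so fail to reject H₀.
The data do not give significant evidence that the true slope on admission severity score is positive, holding the other predictors fixed.

t = 1.154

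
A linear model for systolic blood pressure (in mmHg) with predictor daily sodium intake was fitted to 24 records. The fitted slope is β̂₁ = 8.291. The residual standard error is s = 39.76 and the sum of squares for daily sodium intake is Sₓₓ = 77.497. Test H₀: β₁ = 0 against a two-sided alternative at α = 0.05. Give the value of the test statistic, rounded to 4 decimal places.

t = 1.8357

SE(β̂₁) = s/√Sₓₓ = 39.76/√77.497 = 4.51652.
t = 8.291 / 4.51652 = 1.8357.
df = n − 2 = 22.
Two-sided p ≈ 0.0800, which is ≥ 0.05, so fail to reject H₀.
The data do not give significant evidence of an association between daily sodium intake and systolic blood pressure.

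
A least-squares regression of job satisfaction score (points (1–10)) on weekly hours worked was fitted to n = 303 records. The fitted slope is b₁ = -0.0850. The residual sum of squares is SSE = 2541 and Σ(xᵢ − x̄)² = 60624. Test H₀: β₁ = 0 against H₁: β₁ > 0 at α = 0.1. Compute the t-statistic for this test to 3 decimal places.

t = -7.203

MSE = SSE/(n − 2) = 2541/301 = 8.44186.
SE(b₁) = √(MSE/Sₓₓ) = √(8.44186/60624) = 0.0118004.
t = -0.0850 / 0.0118004 = -7.203.
df = n − 2 = 301.
One-sided p ≈ 1.0000, which is ≥ 0.1, so fail to reject H₀.
The data do not give significant evidence that the true slope on weekly hours worked is positive.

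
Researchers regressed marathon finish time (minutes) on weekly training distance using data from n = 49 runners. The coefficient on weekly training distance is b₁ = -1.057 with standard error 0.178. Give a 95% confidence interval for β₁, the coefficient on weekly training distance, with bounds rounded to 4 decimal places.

(-1.4151, -0.6989)

df = n − 2 = 49 − 2 = 47.
t* = t_{0.025, 47} = 2.011741.
Margin = t* × SE = 2.011741 × 0.178 = 0.358090.
CI: -1.057 ± 0.358090 → (-1.4151, -0.6989).
With 95% confidence, each one-unit increase in weekly training distance is associated with a change of between -1.4151 and -0.6989 minutes in marathon finish time.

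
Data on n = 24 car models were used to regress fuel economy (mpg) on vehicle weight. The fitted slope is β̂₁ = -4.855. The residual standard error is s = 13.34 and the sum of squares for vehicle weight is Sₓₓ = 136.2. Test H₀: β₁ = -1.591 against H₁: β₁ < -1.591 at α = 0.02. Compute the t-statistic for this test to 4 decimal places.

SE(β̂₁) = s/√Sₓₓ = 13.34/√136.2 = 1.14306.
t = (-4.855 − (-1.591)) / 1.14306 = -2.8555.
df = n − 2 = 22.
One-sided p ≈ 0.0046, which is < 0.02, so reject H₀.
There is evidence that the true slope on vehicle weight is below -1.591 mpg per unit.

t = -2.8555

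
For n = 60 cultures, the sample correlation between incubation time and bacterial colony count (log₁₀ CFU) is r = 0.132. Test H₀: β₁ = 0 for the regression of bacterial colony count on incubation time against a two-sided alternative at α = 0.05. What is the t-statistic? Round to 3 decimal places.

t = 1.014

t = r·√(n − 2)/√(1 − r²) = 0.132·√58/√0.982576 = 1.014.
df = n − 2 = 58.
Two-sided p ≈ 0.3147, which is ≥ 0.05, so fail to reject H₀.
The data do not give significant evidence of a linear association between incubation time and bacterial colony count.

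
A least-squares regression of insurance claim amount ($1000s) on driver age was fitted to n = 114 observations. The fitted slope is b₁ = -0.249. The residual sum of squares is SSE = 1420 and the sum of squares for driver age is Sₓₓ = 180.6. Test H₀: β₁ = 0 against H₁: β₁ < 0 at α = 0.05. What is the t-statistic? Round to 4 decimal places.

t = -0.9398

MSE = SSE/(n − 2) = 1420/112 = 12.6786.
SE(b₁) = √(MSE/Sₓₓ) = √(12.6786/180.6) = 0.264958.
t = -0.249 / 0.264958 = -0.9398.
df = n − 2 = 112.
One-sided p ≈ 0.1747, which is ≥ 0.05, so fail to reject H₀.
The data do not give significant evidence that the true slope on driver age is negative.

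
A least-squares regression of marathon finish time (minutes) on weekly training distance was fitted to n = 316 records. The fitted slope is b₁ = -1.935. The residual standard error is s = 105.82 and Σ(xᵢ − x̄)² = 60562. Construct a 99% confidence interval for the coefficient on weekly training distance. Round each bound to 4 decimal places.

SE(b₁) = s/√Sₓₓ = 105.82/√60562 = 0.429999.
df = n − 2 = 314.
t* = t_{0.005, 314} = 2.591577.
Margin = t* × SE = 2.591577 × 0.429999 = 1.114376.
CI: -1.935 ± 1.114376 → (-3.0494, -0.8206).
With 99% confidence, each one-unit increase in weekly training distance is associated with a change of between -3.0494 and -0.8206 minutes in marathon finish time.

(-3.0494, -0.8206)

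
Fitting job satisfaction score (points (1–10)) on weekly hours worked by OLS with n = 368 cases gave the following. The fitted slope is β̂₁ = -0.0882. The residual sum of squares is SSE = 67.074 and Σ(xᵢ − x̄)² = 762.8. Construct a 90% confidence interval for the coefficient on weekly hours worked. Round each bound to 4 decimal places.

(-0.1138, -0.0626)

MSE = SSE/(n − 2) = 67.074/366 = 0.183262.
SE(β̂₁) = √(MSE/Sₓₓ) = √(0.183262/762.8) = 0.0155.
df = n − 2 = 366.
t* = t_{0.05, 366} = 1.649028.
Margin = t* × SE = 1.649028 × 0.0155 = 0.025560.
CI: -0.0882 ± 0.025560 → (-0.1138, -0.0626).
With 90% confidence, each one-unit increase in weekly hours worked is associated with a change of between -0.1138 and -0.0626 points (1–10) in job satisfaction score.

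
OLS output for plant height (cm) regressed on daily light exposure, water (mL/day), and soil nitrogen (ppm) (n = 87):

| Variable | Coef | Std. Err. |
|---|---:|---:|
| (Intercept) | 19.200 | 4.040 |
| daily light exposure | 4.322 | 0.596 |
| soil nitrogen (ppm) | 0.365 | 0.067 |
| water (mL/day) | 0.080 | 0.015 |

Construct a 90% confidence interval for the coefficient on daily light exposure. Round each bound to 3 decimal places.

(3.331, 5.313)

Read off: b = 4.322, SE = 0.596 for daily light exposure.
df = n − k − 1 = 87 − 3 − 1 = 83.
t* = t_{0.05, 83} = 1.66342.
Margin = t* × SE = 1.66342 × 0.596 = 0.99140.
CI: 4.322 ± 0.99140 → (3.331, 5.313).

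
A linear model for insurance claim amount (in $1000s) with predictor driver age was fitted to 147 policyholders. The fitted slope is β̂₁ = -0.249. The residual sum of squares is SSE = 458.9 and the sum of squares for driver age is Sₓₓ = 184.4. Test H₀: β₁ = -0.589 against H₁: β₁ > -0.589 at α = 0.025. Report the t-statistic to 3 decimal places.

MSE = SSE/(n − 2) = 458.9/145 = 3.16483.
SE(β̂₁) = √(MSE/Sₓₓ) = √(3.16483/184.4) = 0.131007.
t = (-0.249 − (-0.589)) / 0.131007 = 2.595.
df = n − 2 = 145.
One-sided p ≈ 0.0052, which is < 0.025, so reject H₀.
There is evidence that the true slope on driver age exceeds -0.589 $1000s per unit.

t = 2.595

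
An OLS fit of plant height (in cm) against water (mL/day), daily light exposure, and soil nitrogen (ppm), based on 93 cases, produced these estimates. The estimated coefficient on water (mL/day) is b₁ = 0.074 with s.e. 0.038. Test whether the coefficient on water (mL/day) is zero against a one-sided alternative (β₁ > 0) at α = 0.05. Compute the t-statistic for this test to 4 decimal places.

H₀: β₁ = 0 vs H₁: β₁ > 0.
t = (b₁ − β₁⁰)/SE = 0.074 / 0.038 = 1.9474.
df = n − k − 1 = 93 − 3 − 1 = 89.
One-sided p ≈ 0.0273, which is < 0.05, so reject H₀.
There is evidence that the true slope on water (mL/day) is positive, holding the other predictors fixed.

t = 1.9474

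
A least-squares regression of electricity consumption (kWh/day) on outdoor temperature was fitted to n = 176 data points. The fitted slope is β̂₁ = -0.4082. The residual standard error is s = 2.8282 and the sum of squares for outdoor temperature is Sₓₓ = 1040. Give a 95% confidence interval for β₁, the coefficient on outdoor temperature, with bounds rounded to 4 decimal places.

(-0.5813, -0.2351)

SE(β̂₁) = s/√Sₓₓ = 2.8282/√1040 = 0.0876988.
df = n − 2 = 174.
t* = t_{0.025, 174} = 1.973691.
Margin = t* × SE = 1.973691 × 0.0876988 = 0.173090.
CI: -0.4082 ± 0.173090 → (-0.5813, -0.2351).
With 95% confidence, each one-unit increase in outdoor temperature is associated with a change of between -0.5813 and -0.2351 kWh/day in electricity consumption.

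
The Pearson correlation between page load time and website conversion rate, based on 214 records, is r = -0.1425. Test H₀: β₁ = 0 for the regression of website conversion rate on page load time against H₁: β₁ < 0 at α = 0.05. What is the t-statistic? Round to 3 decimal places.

t = r·√(n − 2)/√(1 − r²) = -0.1425·√212/√0.979694 = -2.096.
df = n − 2 = 212.
One-sided p ≈ 0.0186, which is < 0.05, so reject H₀.
There is evidence of a linear association between page load time and website conversion rate.

t = -2.096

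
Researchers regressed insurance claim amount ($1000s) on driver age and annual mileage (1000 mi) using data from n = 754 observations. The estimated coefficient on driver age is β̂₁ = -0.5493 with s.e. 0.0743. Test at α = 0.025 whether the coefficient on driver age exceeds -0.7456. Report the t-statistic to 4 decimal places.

t = 2.6420

H₀: β₁ = -0.7456 vs H₁: β₁ > -0.7456.
t = (β̂₁ − β₁⁰)/SE = (-0.5493 − (-0.7456)) / 0.0743 = 2.6420.
df = n − k − 1 = 754 − 2 − 1 = 751.
One-sided p ≈ 0.0042, which is < 0.025, so reject H₀.
There is evidence that the true slope on driver age exceeds -0.7456 $1000s per unit, holding the other predictors fixed.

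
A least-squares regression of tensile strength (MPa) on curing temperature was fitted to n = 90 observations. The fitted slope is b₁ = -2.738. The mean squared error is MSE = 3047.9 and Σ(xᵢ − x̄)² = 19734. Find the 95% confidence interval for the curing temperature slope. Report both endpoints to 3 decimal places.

SE(b₁) = √(MSE/Sₓₓ) = √(3047.9/19734) = 0.393.
df = n − 2 = 88.
t* = t_{0.025, 88} = 1.98729.
Margin = t* × SE = 1.98729 × 0.393 = 0.78101.
CI: -2.738 ± 0.78101 → (-3.519, -1.957).
With 95% confidence, each one-unit increase in curing temperature is associated with a change of between -3.519 and -1.957 MPa in tensile strength.

(-3.519, -1.957)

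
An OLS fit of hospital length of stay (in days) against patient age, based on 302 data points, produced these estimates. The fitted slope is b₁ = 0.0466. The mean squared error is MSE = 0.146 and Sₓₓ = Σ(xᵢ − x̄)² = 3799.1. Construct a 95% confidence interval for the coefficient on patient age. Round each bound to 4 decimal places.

SE(b₁) = √(MSE/Sₓₓ) = √(0.146/3799.1) = 0.00619921.
df = n − 2 = 300.
t* = t_{0.025, 300} = 1.967903.
Margin = t* × SE = 1.967903 × 0.00619921 = 0.012199.
CI: 0.0466 ± 0.012199 → (0.0344, 0.0588).
With 95% confidence, each one-unit increase in patient age is associated with a change of between 0.0344 and 0.0588 days in hospital length of stay.

(0.0344, 0.0588)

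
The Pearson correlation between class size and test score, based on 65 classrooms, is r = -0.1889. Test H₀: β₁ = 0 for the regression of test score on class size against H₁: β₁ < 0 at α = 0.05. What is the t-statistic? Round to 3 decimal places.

t = -1.527

t = r·√(n − 2)/√(1 − r²) = -0.1889·√63/√0.964317 = -1.527.
df = n − 2 = 63.
One-sided p ≈ 0.0659, which is ≥ 0.05, so fail to reject H₀.
The data do not give significant evidence of a linear association between class size and test score.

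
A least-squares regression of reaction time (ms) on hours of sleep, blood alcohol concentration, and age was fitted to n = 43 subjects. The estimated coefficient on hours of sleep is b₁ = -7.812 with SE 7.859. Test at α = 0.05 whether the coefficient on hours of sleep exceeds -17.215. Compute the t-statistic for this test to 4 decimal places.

t = 1.1965

H₀: β₁ = -17.215 vs H₁: β₁ > -17.215.
t = (b₁ − β₁⁰)/SE = (-7.812 − (-17.215)) / 7.859 = 1.1965.
df = n − k − 1 = 43 − 3 − 1 = 39.
One-sided p ≈ 0.1194, which is ≥ 0.05, so fail to reject H₀.
The data do not give significant evidence that the true slope on hours of sleep exceeds -17.215 ms per unit, holding the other predictors fixed.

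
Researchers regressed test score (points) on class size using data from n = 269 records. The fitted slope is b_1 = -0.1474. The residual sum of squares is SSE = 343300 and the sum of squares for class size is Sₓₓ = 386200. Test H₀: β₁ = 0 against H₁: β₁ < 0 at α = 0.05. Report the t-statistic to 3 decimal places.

MSE = SSE/(n − 2) = 343300/267 = 1285.77.
SE(b_1) = √(MSE/Sₓₓ) = √(1285.77/386200) = 0.0576999.
t = -0.1474 / 0.0576999 = -2.555.
df = n − 2 = 267.
One-sided p ≈ 0.0056, which is < 0.05, so reject H₀.
There is evidence that the true slope on class size is negative.

t = -2.555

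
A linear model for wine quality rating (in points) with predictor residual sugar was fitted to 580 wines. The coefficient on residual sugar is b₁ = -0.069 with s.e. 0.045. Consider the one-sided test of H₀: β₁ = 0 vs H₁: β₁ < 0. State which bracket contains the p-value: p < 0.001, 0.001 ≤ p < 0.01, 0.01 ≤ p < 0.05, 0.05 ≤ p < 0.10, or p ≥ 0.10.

t = -0.069 / 0.045 = -1.533.
df = n − 2 = 580 − 2 = 578.
One-sided p = P(T_{578} < t) ≈ 0.0629.
So 0.05 ≤ p < 0.10.

0.05 ≤ p < 0.10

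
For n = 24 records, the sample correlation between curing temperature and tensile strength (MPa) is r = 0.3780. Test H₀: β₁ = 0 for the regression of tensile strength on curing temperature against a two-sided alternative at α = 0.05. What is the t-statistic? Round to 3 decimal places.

t = 1.915

t = r·√(n − 2)/√(1 − r²) = 0.3780·√22/√0.857116 = 1.915.
df = n − 2 = 22.
Two-sided p ≈ 0.0686, which is ≥ 0.05, so fail to reject H₀.
The data do not give significant evidence of a linear association between curing temperature and tensile strength.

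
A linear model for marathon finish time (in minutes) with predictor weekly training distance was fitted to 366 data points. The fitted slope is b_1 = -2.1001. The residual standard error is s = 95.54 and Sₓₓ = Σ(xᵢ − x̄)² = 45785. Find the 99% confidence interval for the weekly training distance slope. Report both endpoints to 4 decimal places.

SE(b_1) = s/√Sₓₓ = 95.54/√45785 = 0.446502.
df = n − 2 = 364.
t* = t_{0.005, 364} = 2.589403.
Margin = t* × SE = 2.589403 × 0.446502 = 1.156174.
CI: -2.1001 ± 1.156174 → (-3.2563, -0.9439).
With 99% confidence, each one-unit increase in weekly training distance is associated with a change of between -3.2563 and -0.9439 minutes in marathon finish time.

(-3.2563, -0.9439)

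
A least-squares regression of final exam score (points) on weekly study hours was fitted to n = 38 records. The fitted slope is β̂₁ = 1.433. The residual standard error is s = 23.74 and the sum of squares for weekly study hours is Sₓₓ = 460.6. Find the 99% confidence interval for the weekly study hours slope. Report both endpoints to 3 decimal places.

SE(β̂₁) = s/√Sₓₓ = 23.74/√460.6 = 1.10616.
df = n − 2 = 36.
t* = t_{0.005, 36} = 2.719485.
Margin = t* × SE = 2.719485 × 1.10616 = 3.00819.
CI: 1.433 ± 3.00819 → (-1.575, 4.441).
With 99% confidence, each one-unit increase in weekly study hours is associated with a change of between -1.575 and 4.441 points in final exam score.

(-1.575, 4.441)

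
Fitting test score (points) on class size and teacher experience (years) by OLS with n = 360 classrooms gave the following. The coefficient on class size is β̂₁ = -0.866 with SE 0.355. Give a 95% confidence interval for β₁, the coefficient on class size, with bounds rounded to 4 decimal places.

(-1.5642, -0.1678)

df = n − k − 1 = 360 − 2 − 1 = 357.
t* = t_{0.025, 357} = 1.966631.
Margin = t* × SE = 1.966631 × 0.355 = 0.698154.
CI: -0.866 ± 0.698154 → (-1.5642, -0.1678).
With 95% confidence, each one-unit increase in class size is associated with a change of between -1.5642 and -0.1678 points in test score, holding the other predictors fixed.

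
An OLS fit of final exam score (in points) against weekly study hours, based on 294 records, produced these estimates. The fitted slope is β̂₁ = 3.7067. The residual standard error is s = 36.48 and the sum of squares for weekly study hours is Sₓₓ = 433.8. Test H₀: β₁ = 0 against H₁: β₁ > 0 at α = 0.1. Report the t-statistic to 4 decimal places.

t = 2.1163

SE(β̂₁) = s/√Sₓₓ = 36.48/√433.8 = 1.7515.
t = 3.7067 / 1.7515 = 2.1163.
df = n − 2 = 292.
One-sided p ≈ 0.0176, which is < 0.1, so reject H₀.
There is evidence that the true slope on weekly study hours is positive.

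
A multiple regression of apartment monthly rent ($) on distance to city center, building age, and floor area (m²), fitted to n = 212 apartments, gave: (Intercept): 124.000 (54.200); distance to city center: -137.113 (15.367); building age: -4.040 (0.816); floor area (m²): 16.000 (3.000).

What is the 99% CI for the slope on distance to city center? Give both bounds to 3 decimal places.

(-177.062, -97.164)

Read off: b = -137.113, SE = 15.367 for distance to city center.
df = n − k − 1 = 212 − 3 − 1 = 208.
t* = t_{0.005, 208} = 2.599672.
Margin = t* × SE = 2.599672 × 15.367 = 39.94916.
CI: -137.113 ± 39.94916 → (-177.062, -97.164).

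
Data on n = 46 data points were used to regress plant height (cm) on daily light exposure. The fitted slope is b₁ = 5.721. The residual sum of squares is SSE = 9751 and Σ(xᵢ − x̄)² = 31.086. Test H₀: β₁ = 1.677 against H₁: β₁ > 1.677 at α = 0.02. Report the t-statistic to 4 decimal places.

MSE = SSE/(n − 2) = 9751/44 = 221.614.
SE(b₁) = √(MSE/Sₓₓ) = √(221.614/31.086) = 2.67003.
t = (5.721 − 1.677) / 2.67003 = 1.5146.
df = n − 2 = 44.
One-sided p ≈ 0.0685, which is ≥ 0.02, so fail to reject H₀.
The data do not give significant evidence that the true slope on daily light exposure exceeds 1.677 cm per unit.

t = 1.5146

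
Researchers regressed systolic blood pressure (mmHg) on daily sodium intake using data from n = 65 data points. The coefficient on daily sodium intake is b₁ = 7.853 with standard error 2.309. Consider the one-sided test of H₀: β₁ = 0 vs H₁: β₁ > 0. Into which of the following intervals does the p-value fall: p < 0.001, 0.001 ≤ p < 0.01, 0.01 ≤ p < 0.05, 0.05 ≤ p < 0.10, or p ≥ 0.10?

p < 0.001

t = 7.853 / 2.309 = 3.401.
df = n − 2 = 65 − 2 = 63.
One-sided p = P(T_{63} > t) ≈ 0.0006.
So p < 0.001.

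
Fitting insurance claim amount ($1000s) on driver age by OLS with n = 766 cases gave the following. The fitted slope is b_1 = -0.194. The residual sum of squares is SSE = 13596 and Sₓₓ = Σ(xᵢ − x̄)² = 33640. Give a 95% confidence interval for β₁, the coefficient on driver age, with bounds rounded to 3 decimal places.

MSE = SSE/(n − 2) = 13596/764 = 17.7958.
SE(b_1) = √(MSE/Sₓₓ) = √(17.7958/33640) = 0.0230002.
df = n − 2 = 764.
t* = t_{0.025, 764} = 1.963074.
Margin = t* × SE = 1.963074 × 0.0230002 = 0.04515.
CI: -0.194 ± 0.04515 → (-0.239, -0.149).
With 95% confidence, each one-unit increase in driver age is associated with a change of between -0.239 and -0.149 $1000s in insurance claim amount.

(-0.239, -0.149)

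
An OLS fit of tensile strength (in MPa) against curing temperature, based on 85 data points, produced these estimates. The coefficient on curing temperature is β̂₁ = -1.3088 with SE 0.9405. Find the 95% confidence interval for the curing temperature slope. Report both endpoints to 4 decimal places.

df = n − 2 = 85 − 2 = 83.
t* = t_{0.025, 83} = 1.98896.
Margin = t* × SE = 1.98896 × 0.9405 = 1.870617.
CI: -1.3088 ± 1.870617 → (-3.1794, 0.5618).
With 95% confidence, each one-unit increase in curing temperature is associated with a change of between -3.1794 and 0.5618 MPa in tensile strength.

(-3.1794, 0.5618)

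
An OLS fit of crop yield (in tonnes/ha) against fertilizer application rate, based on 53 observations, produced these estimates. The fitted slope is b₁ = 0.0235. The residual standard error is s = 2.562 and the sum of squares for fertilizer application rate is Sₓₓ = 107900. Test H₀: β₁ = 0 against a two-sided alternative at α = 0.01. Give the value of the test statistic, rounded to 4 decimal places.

t = 3.0130

SE(b₁) = s/√Sₓₓ = 2.562/√107900 = 0.00779953.
t = 0.0235 / 0.00779953 = 3.0130.
df = n − 2 = 51.
Two-sided p ≈ 0.0040, which is < 0.01, so reject H₀.
There is evidence that fertilizer application rate is associated with crop yield.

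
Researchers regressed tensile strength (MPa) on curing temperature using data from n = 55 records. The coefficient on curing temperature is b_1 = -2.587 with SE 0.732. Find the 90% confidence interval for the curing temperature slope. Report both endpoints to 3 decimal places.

df = n − 2 = 55 − 2 = 53.
t* = t_{0.05, 53} = 1.674116.
Margin = t* × SE = 1.674116 × 0.732 = 1.22545.
CI: -2.587 ± 1.22545 → (-3.812, -1.362).
With 90% confidence, each one-unit increase in curing temperature is associated with a change of between -3.812 and -1.362 MPa in tensile strength.

(-3.812, -1.362)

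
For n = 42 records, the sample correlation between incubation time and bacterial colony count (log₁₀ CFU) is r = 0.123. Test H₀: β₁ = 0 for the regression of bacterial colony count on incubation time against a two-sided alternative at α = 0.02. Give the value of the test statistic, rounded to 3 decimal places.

t = 0.784

t = r·√(n − 2)/√(1 − r²) = 0.123·√40/√0.984871 = 0.784.
df = n − 2 = 40.
Two-sided p ≈ 0.4377, which is ≥ 0.02, so fail to reject H₀.
The data do not give significant evidence of a linear association between incubation time and bacterial colony count.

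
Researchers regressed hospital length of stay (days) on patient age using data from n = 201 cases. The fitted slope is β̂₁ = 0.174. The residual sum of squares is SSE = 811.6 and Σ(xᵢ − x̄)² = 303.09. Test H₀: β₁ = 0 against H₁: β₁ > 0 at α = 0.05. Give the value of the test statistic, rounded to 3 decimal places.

MSE = SSE/(n − 2) = 811.6/199 = 4.07839.
SE(β̂₁) = √(MSE/Sₓₓ) = √(4.07839/303.09) = 0.116.
t = 0.174 / 0.116 = 1.500.
df = n − 2 = 199.
One-sided p ≈ 0.0676, which is ≥ 0.05, so fail to reject H₀.
The data do not give significant evidence that the true slope on patient age is positive.

t = 1.500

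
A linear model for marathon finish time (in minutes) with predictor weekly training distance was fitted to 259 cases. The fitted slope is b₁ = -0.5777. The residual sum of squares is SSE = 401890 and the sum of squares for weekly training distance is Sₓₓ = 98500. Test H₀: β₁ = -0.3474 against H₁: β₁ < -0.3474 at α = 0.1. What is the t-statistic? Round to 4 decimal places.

t = -1.8278

MSE = SSE/(n − 2) = 401890/257 = 1563.77.
SE(b₁) = √(MSE/Sₓₓ) = √(1563.77/98500) = 0.126.
t = (-0.5777 − (-0.3474)) / 0.126 = -1.8278.
df = n − 2 = 257.
One-sided p ≈ 0.0344, which is < 0.1, so reject H₀.
There is evidence that the true slope on weekly training distance is below -0.3474 minutes per unit.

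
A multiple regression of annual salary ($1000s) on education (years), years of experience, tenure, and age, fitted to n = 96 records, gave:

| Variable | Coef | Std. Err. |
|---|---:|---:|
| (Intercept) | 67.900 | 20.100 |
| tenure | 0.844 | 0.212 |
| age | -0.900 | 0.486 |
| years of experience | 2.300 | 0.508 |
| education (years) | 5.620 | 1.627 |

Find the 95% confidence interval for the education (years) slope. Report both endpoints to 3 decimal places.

(2.388, 8.852)

Read off: b = 5.620, SE = 1.627 for education (years).
df = n − k − 1 = 96 − 4 − 1 = 91.
t* = t_{0.025, 91} = 1.986377.
Margin = t* × SE = 1.986377 × 1.627 = 3.23184.
CI: 5.620 ± 3.23184 → (2.388, 8.852).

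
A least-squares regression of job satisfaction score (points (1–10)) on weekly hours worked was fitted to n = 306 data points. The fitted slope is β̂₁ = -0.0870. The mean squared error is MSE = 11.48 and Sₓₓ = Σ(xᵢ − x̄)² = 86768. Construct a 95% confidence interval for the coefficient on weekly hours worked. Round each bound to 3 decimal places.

(-0.110, -0.064)

SE(β̂₁) = √(MSE/Sₓₓ) = √(11.48/86768) = 0.0115025.
df = n − 2 = 304.
t* = t_{0.025, 304} = 1.967798.
Margin = t* × SE = 1.967798 × 0.0115025 = 0.02263.
CI: -0.0870 ± 0.02263 → (-0.110, -0.064).
With 95% confidence, each one-unit increase in weekly hours worked is associated with a change of between -0.110 and -0.064 points (1–10) in job satisfaction score.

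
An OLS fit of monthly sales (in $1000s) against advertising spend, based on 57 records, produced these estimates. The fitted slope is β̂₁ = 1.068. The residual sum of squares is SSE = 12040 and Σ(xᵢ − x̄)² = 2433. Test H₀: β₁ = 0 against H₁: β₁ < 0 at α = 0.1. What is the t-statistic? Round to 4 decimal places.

MSE = SSE/(n − 2) = 12040/55 = 218.909.
SE(β̂₁) = √(MSE/Sₓₓ) = √(218.909/2433) = 0.299958.
t = 1.068 / 0.299958 = 3.5605.
df = n − 2 = 55.
One-sided p ≈ 0.9996, which is ≥ 0.1, so fail to reject H₀.
The data do not give significant evidence that the true slope on advertising spend is negative.

t = 3.5605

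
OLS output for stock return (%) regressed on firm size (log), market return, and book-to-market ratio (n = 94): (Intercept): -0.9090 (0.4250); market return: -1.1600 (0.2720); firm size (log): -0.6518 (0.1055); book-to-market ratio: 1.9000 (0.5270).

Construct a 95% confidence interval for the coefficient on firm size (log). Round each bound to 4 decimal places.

Read off: b = -0.6518, SE = 0.1055 for firm size (log).
df = n − k − 1 = 94 − 3 − 1 = 90.
t* = t_{0.025, 90} = 1.986675.
Margin = t* × SE = 1.986675 × 0.1055 = 0.209594.
CI: -0.6518 ± 0.209594 → (-0.8614, -0.4422).

(-0.8614, -0.4422)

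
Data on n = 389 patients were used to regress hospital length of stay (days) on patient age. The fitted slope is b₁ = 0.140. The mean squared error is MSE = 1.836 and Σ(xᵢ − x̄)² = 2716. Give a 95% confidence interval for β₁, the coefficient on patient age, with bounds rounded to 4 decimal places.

SE(b₁) = √(MSE/Sₓₓ) = √(1.836/2716) = 0.0259999.
df = n − 2 = 387.
t* = t_{0.025, 387} = 1.966113.
Margin = t* × SE = 1.966113 × 0.0259999 = 0.051119.
CI: 0.140 ± 0.051119 → (0.0889, 0.1911).
With 95% confidence, each one-unit increase in patient age is associated with a change of between 0.0889 and 0.1911 days in hospital length of stay.

(0.0889, 0.1911)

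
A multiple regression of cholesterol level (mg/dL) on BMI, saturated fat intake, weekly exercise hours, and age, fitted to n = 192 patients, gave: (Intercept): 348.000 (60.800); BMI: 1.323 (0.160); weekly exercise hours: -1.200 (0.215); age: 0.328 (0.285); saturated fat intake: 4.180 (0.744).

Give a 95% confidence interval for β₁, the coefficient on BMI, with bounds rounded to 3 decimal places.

(1.007, 1.639)

Read off: b = 1.323, SE = 0.160 for BMI.
df = n − k − 1 = 192 − 4 − 1 = 187.
t* = t_{0.025, 187} = 1.972731.
Margin = t* × SE = 1.972731 × 0.160 = 0.31564.
CI: 1.323 ± 0.31564 → (1.007, 1.639).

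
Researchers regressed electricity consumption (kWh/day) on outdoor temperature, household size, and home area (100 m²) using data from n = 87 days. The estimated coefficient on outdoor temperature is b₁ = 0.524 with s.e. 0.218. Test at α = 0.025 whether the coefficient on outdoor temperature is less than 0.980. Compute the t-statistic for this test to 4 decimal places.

H₀: β₁ = 0.980 vs H₁: β₁ < 0.980.
t = (b₁ − β₁⁰)/SE = (0.524 − 0.980) / 0.218 = -2.0917.
df = n − k − 1 = 87 − 3 − 1 = 83.
One-sided p ≈ 0.0198, which is < 0.025, so reject H₀.
There is evidence that the true slope on outdoor temperature is below 0.980 kWh/day per unit, holding the other predictors fixed.

t = -2.0917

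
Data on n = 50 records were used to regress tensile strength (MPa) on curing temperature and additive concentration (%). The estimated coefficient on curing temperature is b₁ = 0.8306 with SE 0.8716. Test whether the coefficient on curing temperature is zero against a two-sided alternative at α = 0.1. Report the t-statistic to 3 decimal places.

t = 0.953

H₀: β₁ = 0 vs H₁: β₁ ≠ 0.
t = (b₁ − β₁⁰)/SE = 0.8306 / 0.8716 = 0.953.
df = n − k − 1 = 50 − 2 − 1 = 47.
Two-sided p ≈ 0.3455, which is ≥ 0.1, so fail to reject H₀.
The data do not give significant evidence of an association between curing temperature and tensile strength, after adjusting for the other predictors.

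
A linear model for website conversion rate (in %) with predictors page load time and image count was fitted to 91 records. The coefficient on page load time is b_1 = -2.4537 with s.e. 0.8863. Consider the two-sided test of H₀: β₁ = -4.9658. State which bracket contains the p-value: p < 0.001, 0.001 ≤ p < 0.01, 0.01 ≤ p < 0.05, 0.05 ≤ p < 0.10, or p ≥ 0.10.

t = (-2.4537 − (-4.9658)) / 0.8863 = 2.834.
df = n − k − 1 = 91 − 2 − 1 = 88.
Two-sided p = 2·P(T_{88} > |t|) ≈ 0.0057.
So 0.001 ≤ p < 0.01.

0.001 ≤ p < 0.01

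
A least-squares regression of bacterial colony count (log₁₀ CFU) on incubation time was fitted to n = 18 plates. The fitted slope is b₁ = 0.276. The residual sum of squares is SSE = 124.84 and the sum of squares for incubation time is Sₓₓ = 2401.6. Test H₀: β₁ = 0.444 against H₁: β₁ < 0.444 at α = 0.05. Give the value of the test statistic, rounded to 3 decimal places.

MSE = SSE/(n − 2) = 124.84/16 = 7.8025.
SE(b₁) = √(MSE/Sₓₓ) = √(7.8025/2401.6) = 0.0569989.
t = (0.276 − 0.444) / 0.0569989 = -2.947.
df = n − 2 = 16.
One-sided p ≈ 0.0047, which is < 0.05, so reject H₀.
There is evidence that the true slope on incubation time is below 0.444 log₁₀ CFU per unit.

t = -2.947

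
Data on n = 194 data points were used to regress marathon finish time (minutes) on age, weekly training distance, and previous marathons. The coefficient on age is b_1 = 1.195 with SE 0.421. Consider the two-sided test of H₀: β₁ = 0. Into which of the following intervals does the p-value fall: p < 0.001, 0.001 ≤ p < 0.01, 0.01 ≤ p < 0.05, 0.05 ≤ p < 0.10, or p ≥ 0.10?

0.001 ≤ p < 0.01

t = 1.195 / 0.421 = 2.838.
df = n − k − 1 = 194 − 3 − 1 = 190.
Two-sided p = 2·P(T_{190} > |t|) ≈ 0.0050.
So 0.001 ≤ p < 0.01.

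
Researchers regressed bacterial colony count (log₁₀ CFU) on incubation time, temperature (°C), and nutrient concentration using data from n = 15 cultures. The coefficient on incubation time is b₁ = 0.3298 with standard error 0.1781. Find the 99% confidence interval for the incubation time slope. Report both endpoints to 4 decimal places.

(-0.2233, 0.8829)

df = n − k − 1 = 15 − 3 − 1 = 11.
t* = t_{0.005, 11} = 3.105807.
Margin = t* × SE = 3.105807 × 0.1781 = 0.553144.
CI: 0.3298 ± 0.553144 → (-0.2233, 0.8829).
With 99% confidence, each one-unit increase in incubation time is associated with a change of between -0.2233 and 0.8829 log₁₀ CFU in bacterial colony count, holding the other predictors fixed.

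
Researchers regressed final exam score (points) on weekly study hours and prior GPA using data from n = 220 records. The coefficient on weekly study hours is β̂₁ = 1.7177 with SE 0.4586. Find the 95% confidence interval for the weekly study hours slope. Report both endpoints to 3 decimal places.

df = n − k − 1 = 220 − 2 − 1 = 217.
t* = t_{0.025, 217} = 1.970956.
Margin = t* × SE = 1.970956 × 0.4586 = 0.90388.
CI: 1.7177 ± 0.90388 → (0.814, 2.622).
With 95% confidence, each one-unit increase in weekly study hours is associated with a change of between 0.814 and 2.622 points in final exam score, holding the other predictors fixed.

(0.814, 2.622)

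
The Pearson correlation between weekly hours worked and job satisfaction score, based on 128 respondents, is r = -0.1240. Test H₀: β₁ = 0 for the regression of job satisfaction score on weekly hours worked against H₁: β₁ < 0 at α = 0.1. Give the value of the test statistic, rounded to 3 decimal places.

t = r·√(n − 2)/√(1 − r²) = -0.1240·√126/√0.984624 = -1.403.
df = n − 2 = 126.
One-sided p ≈ 0.0816, which is < 0.1, so reject H₀.
There is evidence of a linear association between weekly hours worked and job satisfaction score.

t = -1.403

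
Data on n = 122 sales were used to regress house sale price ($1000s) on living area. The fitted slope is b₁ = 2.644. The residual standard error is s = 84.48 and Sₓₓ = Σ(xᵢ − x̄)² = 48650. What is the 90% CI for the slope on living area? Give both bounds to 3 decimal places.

SE(b₁) = s/√Sₓₓ = 84.48/√48650 = 0.383012.
df = n − 2 = 120.
t* = t_{0.05, 120} = 1.657651.
Margin = t* × SE = 1.657651 × 0.383012 = 0.63490.
CI: 2.644 ± 0.63490 → (2.009, 3.279).
With 90% confidence, each one-unit increase in living area is associated with a change of between 2.009 and 3.279 $1000s in house sale price.

(2.009, 3.279)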